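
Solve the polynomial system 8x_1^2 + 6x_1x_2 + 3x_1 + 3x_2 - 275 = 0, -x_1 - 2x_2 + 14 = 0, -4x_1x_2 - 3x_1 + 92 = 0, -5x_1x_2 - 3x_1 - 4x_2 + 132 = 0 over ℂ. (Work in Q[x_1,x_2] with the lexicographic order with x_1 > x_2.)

{(4, 5)}

Compute a lex Gröbner basis by Buchberger's algorithm.
f_1 = 8x_1^2 + 6x_1x_2 + 3x_1 + 3x_2 - 275, LT = x_1^2.
f_2 = -x_1 - 2x_2 + 14, LT = x_1.
f_3 = -4x_1x_2 - 3x_1 + 92, LT = x_1x_2.
f_4 = -5x_1x_2 - 3x_1 - 4x_2 + 132, LT = x_1x_2.

S(f_1,f_2): lcm = x_1^2. S = -5/4x_1x_2 + 115/8x_1 + 3/8x_2 - 275/8.
  leading term x_1x_2: subtract (5/4x_2)·f_2 from -5/4x_1x_2 + 115/8x_1 + 3/8x_2 - 275/8 → 115/8x_1 + 5/2x_2^2 - 137/8x_2 - 275/8
  leading term x_1: subtract (-115/8)·f_2 from 115/8x_1 + 5/2x_2^2 - 137/8x_2 - 275/8 → 5/2x_2^2 - 367/8x_2 + 1335/8
  leading term x_2^2: no divisor's leading term divides it; move 5/2x_2^2 to the remainder.
  leading term x_2: no divisor's leading term divides it; move -367/8x_2 to the remainder.
  leading term 1: no divisor's leading term divides it; move 1335/8 to the remainder.
  remainder 5/2x_2^2 - 367/8x_2 + 1335/8 ≠ 0; add h_5 = 5/2x_2^2 - 367/8x_2 + 1335/8 to the basis.

S(f_1,f_3): lcm = x_1^2x_2. S = -3/4x_1^2 + 3/4x_1x_2^2 + 3/8x_1x_2 + 23x_1 + 3/8x_2^2 - 275/8x_2.
  leading term x_1^2: subtract (-3/32)·f_1 from -3/4x_1^2 + 3/4x_1x_2^2 + 3/8x_1x_2 + 23x_1 + 3/8x_2^2 - 275/8x_2 → 3/4x_1x_2^2 + 15/16x_1x_2 + 745/32x_1 + 3/8x_2^2 - 1091/32x_2 - 825/32
  leading term x_1x_2^2: subtract (-3/4x_2^2)·f_2 from 3/4x_1x_2^2 + 15/16x_1x_2 + 745/32x_1 + 3/8x_2^2 - 1091/32x_2 - 825/32 → 15/16x_1x_2 + 745/32x_1 - 3/2x_2^3 + 87/8x_2^2 - 1091/32x_2 - 825/32
  leading term x_1x_2: subtract (-15/16x_2)·f_2 from 15/16x_1x_2 + 745/32x_1 - 3/2x_2^3 + 87/8x_2^2 - 1091/32x_2 - 825/32 → 745/32x_1 - 3/2x_2^3 + 9x_2^2 - 671/32x_2 - 825/32
  leading term x_1: subtract (-745/32)·f_2 from 745/32x_1 - 3/2x_2^3 + 9x_2^2 - 671/32x_2 - 825/32 → -3/2x_2^3 + 9x_2^2 - 2161/32x_2 + 9605/32
  leading term x_2^3: subtract (-3/5x_2)·h_5 from -3/2x_2^3 + 9x_2^2 - 2161/32x_2 + 9605/32 → -741/40x_2^2 + 1043/32x_2 + 9605/32
  leading term x_2^2: subtract (-741/100)·h_5 from -741/40x_2^2 + 1043/32x_2 + 9605/32 → -15367/50x_2 + 15367/10
  leading term x_2: no divisor's leading term divides it; move -15367/50x_2 to the remainder.
  leading term 1: no divisor's leading term divides it; move 15367/10 to the remainder.
  remainder -15367/50x_2 + 15367/10 ≠ 0; add h_6 = -15367/50x_2 + 15367/10 to the basis.

S(f_1,f_4): lcm = x_1^2x_2. S = -3/5x_1^2 + 3/4x_1x_2^2 - 17/40x_1x_2 + 132/5x_1 + 3/8x_2^2 - 275/8x_2.
  leading term x_1^2: subtract (-3/40)·f_1 from -3/5x_1^2 + 3/4x_1x_2^2 - 17/40x_1x_2 + 132/5x_1 + 3/8x_2^2 - 275/8x_2 → 3/4x_1x_2^2 + 1/40x_1x_2 + 213/8x_1 + 3/8x_2^2 - 683/20x_2 - 165/8
  leading term x_1x_2^2: subtract (-3/4x_2^2)·f_2 from 3/4x_1x_2^2 + 1/40x_1x_2 + 213/8x_1 + 3/8x_2^2 - 683/20x_2 - 165/8 → 1/40x_1x_2 + 213/8x_1 - 3/2x_2^3 + 87/8x_2^2 - 683/20x_2 - 165/8
  leading term x_1x_2: subtract (-1/40x_2)·f_2 from 1/40x_1x_2 + 213/8x_1 - 3/2x_2^3 + 87/8x_2^2 - 683/20x_2 - 165/8 → 213/8x_1 - 3/2x_2^3 + 433/40x_2^2 - 169/5x_2 - 165/8
  leading term x_1: subtract (-213/8)·f_2 from 213/8x_1 - 3/2x_2^3 + 433/40x_2^2 - 169/5x_2 - 165/8 → -3/2x_2^3 + 433/40x_2^2 - 1741/20x_2 + 2817/8
  leading term x_2^3: subtract (-3/5x_2)·h_5 from -3/2x_2^3 + 433/40x_2^2 - 1741/20x_2 + 2817/8 → -167/10x_2^2 + 523/40x_2 + 2817/8
  leading term x_2^2: subtract (-167/25)·h_5 from -167/10x_2^2 + 523/40x_2 + 2817/8 → -29337/100x_2 + 29337/20
  leading term x_2: subtract (21/22)·h_6 from -29337/100x_2 + 29337/20 → 0
  remainder 0.

S(f_2,f_3): lcm = x_1x_2. S = -3/4x_1 + 2x_2^2 - 14x_2 + 23.
  leading term x_1: subtract (3/4)·f_2 from -3/4x_1 + 2x_2^2 - 14x_2 + 23 → 2x_2^2 - 25/2x_2 + 25/2
  leading term x_2^2: subtract (4/5)·h_5 from 2x_2^2 - 25/2x_2 + 25/2 → 121/5x_2 - 121
  leading term x_2: subtract (-10/127)·h_6 from 121/5x_2 - 121 → 0
  remainder 0.

S(f_2,f_4): lcm = x_1x_2. S = -3/5x_1 + 2x_2^2 - 74/5x_2 + 132/5.
  leading term x_1: subtract (3/5)·f_2 from -3/5x_1 + 2x_2^2 - 74/5x_2 + 132/5 → 2x_2^2 - 68/5x_2 + 18
  leading term x_2^2: subtract (4/5)·h_5 from 2x_2^2 - 68/5x_2 + 18 → 231/10x_2 - 231/2
  leading term x_2: subtract (-105/1397)·h_6 from 231/10x_2 - 231/2 → 0
  remainder 0.

S(f_3,f_4): lcm = x_1x_2. S = 3/20x_1 - 4/5x_2 + 17/5.
  leading term x_1: subtract (-3/20)·f_2 from 3/20x_1 - 4/5x_2 + 17/5 → -11/10x_2 + 11/2
  leading term x_2: subtract (5/1397)·h_6 from -11/10x_2 + 11/2 → 0
  remainder 0.

S(f_1,h_5): leading monomials are coprime, so the S-polynomial reduces to 0 (Buchberger's first criterion).
S(f_2,h_5): leading monomials are coprime, so the S-polynomial reduces to 0 (Buchberger's first criterion).
S(f_3,h_5): lcm = x_1x_2^2. S = 191/10x_1x_2 - 267/4x_1 - 23x_2.
  leading term x_1x_2: subtract (-191/10x_2)·f_2 from 191/10x_1x_2 - 267/4x_1 - 23x_2 → -267/4x_1 - 191/5x_2^2 + 1222/5x_2
  leading term x_1: subtract (267/4)·f_2 from -267/4x_1 - 191/5x_2^2 + 1222/5x_2 → -191/5x_2^2 + 3779/10x_2 - 1869/2
  leading term x_2^2: subtract (-382/25)·h_5 from -191/5x_2^2 + 3779/10x_2 - 1869/2 → -32307/100x_2 + 32307/20
  leading term x_2: subtract (267/254)·h_6 from -32307/100x_2 + 32307/20 → 0
  remainder 0.

S(f_4,h_5): lcm = x_1x_2^2. S = 379/20x_1x_2 - 267/4x_1 + 4/5x_2^2 - 132/5x_2.
  leading term x_1x_2: subtract (-379/20x_2)·f_2 from 379/20x_1x_2 - 267/4x_1 + 4/5x_2^2 - 132/5x_2 → -267/4x_1 - 371/10x_2^2 + 2389/10x_2
  leading term x_1: subtract (267/4)·f_2 from -267/4x_1 - 371/10x_2^2 + 2389/10x_2 → -371/10x_2^2 + 1862/5x_2 - 1869/2
  leading term x_2^2: subtract (-371/25)·h_5 from -371/10x_2^2 + 1862/5x_2 - 1869/2 → -61677/200x_2 + 61677/40
  leading term x_2: subtract (5607/5588)·h_6 from -61677/200x_2 + 61677/40 → 0
  remainder 0.

S(f_1,h_6): leading monomials are coprime, so the S-polynomial reduces to 0 (Buchberger's first criterion).
S(f_2,h_6): leading monomials are coprime, so the S-polynomial reduces to 0 (Buchberger's first criterion).
S(f_3,h_6): lcm = x_1x_2. S = 23/4x_1 - 23.
  leading term x_1: subtract (-23/4)·f_2 from 23/4x_1 - 23 → -23/2x_2 + 115/2
  leading term x_2: subtract (575/15367)·h_6 from -23/2x_2 + 115/2 → 0
  remainder 0.

S(f_4,h_6): lcm = x_1x_2. S = 28/5x_1 + 4/5x_2 - 132/5.
  leading term x_1: subtract (-28/5)·f_2 from 28/5x_1 + 4/5x_2 - 132/5 → -52/5x_2 + 52
  leading term x_2: subtract (520/15367)·h_6 from -52/5x_2 + 52 → 0
  remainder 0.

S(h_5,h_6): lcm = x_2^2. S = -267/20x_2 + 267/4.
  leading term x_2: subtract (1335/30734)·h_6 from -267/20x_2 + 267/4 → 0
  remainder 0.

Every S-polynomial of the final basis reduces to 0, so we have a Gröbner basis.
Inter-reduce: drop elements whose leading term is divisible by another's, tail-reduce, and make monic.
Reduced Gröbner basis: {x_1 - 4, x_2 - 5}.

A lex Gröbner basis eliminates variables successively. Here x_2 - 5 depends only on x_2, with roots {5}; lifting each root through the earlier basis elements recovers the full solutions.
  x_2 = 5: the earlier basis element becomes x_1 - 4 = 0, giving x_1 = 4 — point (4, 5).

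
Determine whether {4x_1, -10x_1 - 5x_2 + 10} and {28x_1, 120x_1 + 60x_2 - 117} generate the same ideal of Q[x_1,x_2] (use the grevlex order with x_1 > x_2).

No, the ideals differ.

Since reduced Gröbner bases are canonical representatives of ideals under a given ordering, it suffices to compute and compare them.
Buchberger on the first generating set:
f_1 = 4x_1, LT = x_1.
f_2 = -10x_1 - 5x_2 + 10, LT = x_1.

S(f_1,f_2): lcm = x_1. S = -1/2x_2 + 1.
  leading term x_2: no divisor's leading term divides it; move -1/2x_2 to the remainder.
  leading term 1: no divisor's leading term divides it; move 1 to the remainder.
  remainder -1/2x_2 + 1 ≠ 0; add g_3 = -1/2x_2 + 1 to the basis.

S(f_1,g_3): leading monomials are coprime, so the S-polynomial reduces to 0 (Buchberger's first criterion).
S(f_2,g_3): leading monomials are coprime, so the S-polynomial reduces to 0 (Buchberger's first criterion).
Every S-polynomial of the final basis reduces to 0, so we have a Gröbner basis.
Inter-reduce: drop elements whose leading term is divisible by another's, tail-reduce, and make monic.
Reduced Gröbner basis: {x_1, x_2 - 2}.

Buchberger on the second generating set:
h_1 = 28x_1, LT = x_1.
h_2 = 120x_1 + 60x_2 - 117, LT = x_1.

S(h_1,h_2): lcm = x_1. S = -1/2x_2 + 39/40.
  leading term x_2: no divisor's leading term divides it; move -1/2x_2 to the remainder.
  leading term 1: no divisor's leading term divides it; move 39/40 to the remainder.
  remainder -1/2x_2 + 39/40 ≠ 0; add k_3 = -1/2x_2 + 39/40 to the basis.

S(h_1,k_3): leading monomials are coprime, so the S-polynomial reduces to 0 (Buchberger's first criterion).
S(h_2,k_3): leading monomials are coprime, so the S-polynomial reduces to 0 (Buchberger's first criterion).
Every S-polynomial of the final basis reduces to 0, so we have a Gröbner basis.
Inter-reduce: drop elements whose leading term is divisible by another's, tail-reduce, and make monic.
Reduced Gröbner basis: {x_1, x_2 - 39/20}.

The bases are distinct; the ideals are different.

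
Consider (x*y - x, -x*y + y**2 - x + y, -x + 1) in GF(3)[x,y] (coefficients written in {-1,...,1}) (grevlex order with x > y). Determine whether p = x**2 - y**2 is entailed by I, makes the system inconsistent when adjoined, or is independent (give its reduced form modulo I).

x**2 - y**2 lies in I (it reduces to 0).

First compute the reduced Gröbner basis of I by Buchberger's algorithm.
f_1 = x*y - x, LT = x*y.
f_2 = -x*y + y**2 - x + y, LT = x*y.
f_3 = -x + 1, LT = x.

S(f_1,f_2): lcm = x*y. S = y**2 + x + y.
  reduce S modulo (f_1, f_2, f_3):
  remainder y**2 + y + 1 ≠ 0; add h_4 = y**2 + y + 1 to the basis.

S(f_1,f_3): lcm = x*y. S = -x + y.
  reduce S modulo (f_1, f_2, f_3, h_4):
  remainder y - 1 ≠ 0; add h_5 = y - 1 to the basis.

The other S-polynomials (S(f_2,f_3), S(f_1,h_4), S(f_2,h_4), S(f_3,h_4), S(f_1,h_5), S(f_2,h_5), S(f_3,h_5), S(h_4,h_5)) all reduce to 0 modulo the current basis, so we have a Gröbner basis.
Inter-reduce: drop elements whose leading term is divisible by another's, tail-reduce, and make monic.
Reduced Gröbner basis: {x - 1, y - 1}.
Label its elements g_1 = x - 1, g_2 = y - 1.

Reduce p = x**2 - y**2 modulo G:
  leading term x**2: subtract (x)·g_1 from x**2 - y**2 → -y**2 + x
  leading term y**2: subtract (-y)·g_2 from -y**2 + x → x - y
  leading term x: subtract (1)·g_1 from x - y → -y + 1
  leading term y: subtract (-1)·g_2 from -y + 1 → 0
  normal form = 0.
Since the normal form is 0, p ∈ I.

The remainder on division by a Gröbner basis is unique — it is the normal form.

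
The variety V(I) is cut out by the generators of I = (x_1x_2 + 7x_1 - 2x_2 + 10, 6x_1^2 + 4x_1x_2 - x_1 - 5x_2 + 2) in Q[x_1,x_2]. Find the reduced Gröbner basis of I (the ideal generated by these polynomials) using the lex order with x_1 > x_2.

G = {x_1 - 1/48x_2^2 + 17/48x_2 + 2/3, x_2^3 - 10x_2^2 - 247x_2 + 256}

f_1 = x_1x_2 + 7x_1 - 2x_2 + 10, LT = x_1x_2.
f_2 = 6x_1^2 + 4x_1x_2 - x_1 - 5x_2 + 2, LT = x_1^2.

S(f_1,f_2): lcm = x_1^2x_2. S = 7x_1^2 - 2/3x_1x_2^2 - 11/6x_1x_2 + 10x_1 + 5/6x_2^2 - 1/3x_2.
  reduce S modulo (f_1, f_2):
  remainder 24x_1 - 1/2x_2^2 + 17/2x_2 + 16 ≠ 0; add g_3 = 24x_1 - 1/2x_2^2 + 17/2x_2 + 16 to the basis.

S(f_1,g_3): lcm = x_1x_2. S = 7x_1 + 1/48x_2^3 - 17/48x_2^2 - 8/3x_2 + 10.
  reduce S modulo (f_1, f_2, g_3):
  remainder 1/48x_2^3 - 5/24x_2^2 - 247/48x_2 + 16/3 ≠ 0; add g_4 = 1/48x_2^3 - 5/24x_2^2 - 247/48x_2 + 16/3 to the basis.

The other S-polynomials (S(f_2,g_3), S(f_1,g_4), S(f_2,g_4), S(g_3,g_4)) all reduce to 0 modulo the current basis, so we have a Gröbner basis.
Inter-reduce: drop elements whose leading term is divisible by another's, tail-reduce, and make monic.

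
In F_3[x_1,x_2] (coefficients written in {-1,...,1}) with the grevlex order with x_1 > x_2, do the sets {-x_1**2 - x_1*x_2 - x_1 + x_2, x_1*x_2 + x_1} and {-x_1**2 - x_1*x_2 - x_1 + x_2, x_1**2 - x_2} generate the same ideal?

Yes, the ideals are equal.

For a fixed monomial order, each ideal has a unique reduced Gröbner basis; comparing bases decides equality.
Buchberger on the first generating set:
f_1 = -x_1**2 - x_1*x_2 - x_1 + x_2, LT = x_1**2.
f_2 = x_1*x_2 + x_1, LT = x_1*x_2.

S(f_1,f_2): lcm = x_1**2*x_2. S = x_1*x_2**2 - x_1**2 + x_1*x_2 - x_2**2.
  leading term x_1*x_2**2: subtract (x_2)·f_2 from x_1*x_2**2 - x_1**2 + x_1*x_2 - x_2**2 → -x_1**2 - x_2**2
  leading term x_1**2: subtract (1)·f_1 from -x_1**2 - x_2**2 → x_1*x_2 - x_2**2 + x_1 - x_2
  leading term x_1*x_2: subtract (1)·f_2 from x_1*x_2 - x_2**2 + x_1 - x_2 → -x_2**2 - x_2
  leading term x_2**2: no divisor's leading term divides it; move -x_2**2 to the remainder.
  leading term x_2: no divisor's leading term divides it; move -x_2 to the remainder.
  remainder -x_2**2 - x_2 ≠ 0; add g_3 = -x_2**2 - x_2 to the basis.

S(f_1,g_3): leading monomials are coprime, so the S-polynomial reduces to 0 (Buchberger's first criterion).
S(f_2,g_3): lcm = x_1*x_2**2. S = 0.
  remainder 0.

Every S-polynomial of the final basis reduces to 0, so we have a Gröbner basis.
Inter-reduce: drop elements whose leading term is divisible by another's, tail-reduce, and make monic.
Reduced Gröbner basis: {x_1**2 - x_2, x_1*x_2 + x_1, x_2**2 + x_2}.

Buchberger on the second generating set:
h_1 = -x_1**2 - x_1*x_2 - x_1 + x_2, LT = x_1**2.
h_2 = x_1**2 - x_2, LT = x_1**2.

S(h_1,h_2): lcm = x_1**2. S = x_1*x_2 + x_1.
  leading term x_1*x_2: no divisor's leading term divides it; move x_1*x_2 to the remainder.
  leading term x_1: no divisor's leading term divides it; move x_1 to the remainder.
  remainder x_1*x_2 + x_1 ≠ 0; add k_3 = x_1*x_2 + x_1 to the basis.

S(h_1,k_3): lcm = x_1**2*x_2. S = x_1*x_2**2 - x_1**2 + x_1*x_2 - x_2**2.
  leading term x_1*x_2**2: subtract (x_2)·k_3 from x_1*x_2**2 - x_1**2 + x_1*x_2 - x_2**2 → -x_1**2 - x_2**2
  leading term x_1**2: subtract (1)·h_1 from -x_1**2 - x_2**2 → x_1*x_2 - x_2**2 + x_1 - x_2
  leading term x_1*x_2: subtract (1)·k_3 from x_1*x_2 - x_2**2 + x_1 - x_2 → -x_2**2 - x_2
  leading term x_2**2: no divisor's leading term divides it; move -x_2**2 to the remainder.
  leading term x_2: no divisor's leading term divides it; move -x_2 to the remainder.
  remainder -x_2**2 - x_2 ≠ 0; add k_4 = -x_2**2 - x_2 to the basis.

S(h_2,k_3): lcm = x_1**2*x_2. S = -x_1**2 - x_2**2.
  leading term x_1**2: subtract (1)·h_1 from -x_1**2 - x_2**2 → x_1*x_2 - x_2**2 + x_1 - x_2
  leading term x_1*x_2: subtract (1)·k_3 from x_1*x_2 - x_2**2 + x_1 - x_2 → -x_2**2 - x_2
  leading term x_2**2: subtract (1)·k_4 from -x_2**2 - x_2 → 0
  remainder 0.

S(h_1,k_4): leading monomials are coprime, so the S-polynomial reduces to 0 (Buchberger's first criterion).
S(h_2,k_4): leading monomials are coprime, so the S-polynomial reduces to 0 (Buchberger's first criterion).
S(k_3,k_4): lcm = x_1*x_2**2. S = 0.
  remainder 0.

Every S-polynomial of the final basis reduces to 0, so we have a Gröbner basis.
Inter-reduce: drop elements whose leading term is divisible by another's, tail-reduce, and make monic.
Reduced Gröbner basis: {x_1**2 - x_2, x_1*x_2 + x_1, x_2**2 + x_2}.

These coincide, so the ideals are equal.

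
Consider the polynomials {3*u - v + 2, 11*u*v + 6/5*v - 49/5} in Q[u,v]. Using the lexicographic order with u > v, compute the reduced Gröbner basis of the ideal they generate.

G = {u - 1/3*v + 2/3, v**2 - 92/55*v - 147/55}

This is the nonlinear analogue of row-reducing a linear system.

f_1 = 3*u - v + 2, LT = u.
f_2 = 11*u*v + 6/5*v - 49/5, LT = u*v.

S(f_1,f_2): lcm = u*v. S = -1/3*v**2 + 92/165*v + 49/55.
  reduce S modulo (f_1, f_2):
  remainder -1/3*v**2 + 92/165*v + 49/55 ≠ 0; add g_3 = -1/3*v**2 + 92/165*v + 49/55 to the basis.

The other S-polynomials (S(f_1,g_3), S(f_2,g_3)) all reduce to 0 modulo the current basis, so we have a Gröbner basis.
Inter-reduce: drop elements whose leading term is divisible by another's, tail-reduce, and make monic.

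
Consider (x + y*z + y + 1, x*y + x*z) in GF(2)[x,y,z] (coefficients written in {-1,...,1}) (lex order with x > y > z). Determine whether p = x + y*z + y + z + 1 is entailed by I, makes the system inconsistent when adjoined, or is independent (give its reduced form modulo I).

First compute the reduced Gröbner basis of I by Buchberger's algorithm.
f_1 = x + y*z + y + 1, LT = x.
f_2 = x*y + x*z, LT = x*y.

S(f_1,f_2): lcm = x*y. S = x*z + y**2*z + y**2 + y.
  reduce S modulo (f_1, f_2):
  remainder y**2*z + y**2 + y*z**2 + y*z + y + z ≠ 0; add h_3 = y**2*z + y**2 + y*z**2 + y*z + y + z to the basis.

The other S-polynomials (S(f_1,h_3), S(f_2,h_3)) all reduce to 0 modulo the current basis, so we have a Gröbner basis.
Inter-reduce: drop elements whose leading term is divisible by another's, tail-reduce, and make monic.
Reduced Gröbner basis: {x + y*z + y + 1, y**2*z + y**2 + y*z**2 + y*z + y + z}.
Label its elements g_1 = x + y*z + y + 1, g_2 = y**2*z + y**2 + y*z**2 + y*z + y + z.

Reduce p = x + y*z + y + z + 1 modulo G:
  leading term x: subtract (1)·g_1 from x + y*z + y + z + 1 → z
  leading term z: no divisor's leading term divides it; move z to the remainder.
  normal form = z.
The normal form is nonzero, so p ∉ I. Since p minus its normal form lies in I, I + (p) = I + (r) where r = z; decide whether this ideal is the whole ring.
Run Buchberger on G together with r (pairs among the g_i already reduce to 0 since G is a Gröbner basis):
g_1 = x + y*z + y + 1, LT = x.
g_2 = y**2*z + y**2 + y*z**2 + y*z + y + z, LT = y**2*z.
r = z, LT = z.

S(g_2,r): lcm = y**2*z. S = y**2 + y*z**2 + y*z + y + z.
  reduce S modulo (g_1, g_2, r):
  remainder y**2 + y ≠ 0; add m_4 = y**2 + y to the basis.

The other S-polynomials (S(g_1,g_2), S(g_1,r), S(g_1,m_4), S(g_2,m_4), S(r,m_4)) all reduce to 0 modulo the current basis, so we have a Gröbner basis.
Inter-reduce: drop elements whose leading term is divisible by another's, tail-reduce, and make monic.
Reduced Gröbner basis: {x + y + 1, y**2 + y, z}.
The reduced Gröbner basis of I + (p) is {x + y + 1, y**2 + y, z} ≠ {1}, a proper ideal, so the enlarged system stays consistent: p is independent of I, with normal form z.

x + y*z + y + z + 1 is independent of I; its normal form modulo I is z.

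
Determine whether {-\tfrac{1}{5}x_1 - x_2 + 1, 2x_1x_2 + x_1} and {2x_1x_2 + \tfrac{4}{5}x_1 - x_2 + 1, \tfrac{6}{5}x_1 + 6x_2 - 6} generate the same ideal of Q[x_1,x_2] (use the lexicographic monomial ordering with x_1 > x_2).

Yes, the ideals are equal.

For a fixed monomial order, each ideal has a unique reduced Gröbner basis; comparing bases decides equality.
Buchberger on the first generating set:
f_1 = -\tfrac{1}{5}x_1 - x_2 + 1, LT = x_1.
f_2 = 2x_1x_2 + x_1, LT = x_1x_2.

S(f_1,f_2): lcm = x_1x_2. S = -\tfrac{1}{2}x_1 + 5x_2^{2} - 5x_2.
  leading term x_1: subtract (\tfrac{5}{2})·f_1 from -\tfrac{1}{2}x_1 + 5x_2^{2} - 5x_2 → 5x_2^{2} - \tfrac{5}{2}x_2 - \tfrac{5}{2}
  leading term x_2^{2}: no divisor's leading term divides it; move 5x_2^{2} to the remainder.
  leading term x_2: no divisor's leading term divides it; move -\tfrac{5}{2}x_2 to the remainder.
  leading term 1: no divisor's leading term divides it; move -\tfrac{5}{2} to the remainder.
  remainder 5x_2^{2} - \tfrac{5}{2}x_2 - \tfrac{5}{2} ≠ 0; add g_3 = 5x_2^{2} - \tfrac{5}{2}x_2 - \tfrac{5}{2} to the basis.

The other S-polynomials (S(f_1,g_3), S(f_2,g_3)) all reduce to 0 modulo the current basis, so we have a Gröbner basis.
Inter-reduce: drop elements whose leading term is divisible by another's, tail-reduce, and make monic.
Reduced Gröbner basis: {x_1 + 5x_2 - 5, x_2^{2} - \tfrac{1}{2}x_2 - \tfrac{1}{2}}.

Buchberger on the second generating set:
h_1 = 2x_1x_2 + \tfrac{4}{5}x_1 - x_2 + 1, LT = x_1x_2.
h_2 = \tfrac{6}{5}x_1 + 6x_2 - 6, LT = x_1.

S(h_1,h_2): lcm = x_1x_2. S = \tfrac{2}{5}x_1 - 5x_2^{2} + \tfrac{9}{2}x_2 + \tfrac{1}{2}.
  leading term x_1: subtract (\tfrac{1}{3})·h_2 from \tfrac{2}{5}x_1 - 5x_2^{2} + \tfrac{9}{2}x_2 + \tfrac{1}{2} → -5x_2^{2} + \tfrac{5}{2}x_2 + \tfrac{5}{2}
  leading term x_2^{2}: no divisor's leading term divides it; move -5x_2^{2} to the remainder.
  leading term x_2: no divisor's leading term divides it; move \tfrac{5}{2}x_2 to the remainder.
  leading term 1: no divisor's leading term divides it; move \tfrac{5}{2} to the remainder.
  remainder -5x_2^{2} + \tfrac{5}{2}x_2 + \tfrac{5}{2} ≠ 0; add k_3 = -5x_2^{2} + \tfrac{5}{2}x_2 + \tfrac{5}{2} to the basis.

The other S-polynomials (S(h_1,k_3), S(h_2,k_3)) all reduce to 0 modulo the current basis, so we have a Gröbner basis.
Inter-reduce: drop elements whose leading term is divisible by another's, tail-reduce, and make monic.
Reduced Gröbner basis: {x_1 + 5x_2 - 5, x_2^{2} - \tfrac{1}{2}x_2 - \tfrac{1}{2}}.

The two bases agree; hence the ideals are identical.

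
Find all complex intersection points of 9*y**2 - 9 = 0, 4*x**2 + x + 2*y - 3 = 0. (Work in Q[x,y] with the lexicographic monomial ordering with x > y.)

Compute a lex Gröbner basis by Buchberger's algorithm.
f_1 = 9*y**2 - 9, LT = y**2.
f_2 = 4*x**2 + x + 2*y - 3, LT = x**2.

The S-polynomials (S(f_1,f_2)) all reduce to 0 modulo the current basis, so we have a Gröbner basis.
Inter-reduce: drop elements whose leading term is divisible by another's, tail-reduce, and make monic.
Reduced Gröbner basis: {x**2 + 1/4*x + 1/2*y - 3/4, y**2 - 1}.

Elimination: the polynomial y**2 - 1 lies in the elimination ideal for y, so y ∈ {-1, 1}. For each such y, the remaining basis elements (now univariate) give the rest of the solution.
  y = -1: the earlier basis element becomes x**2 + 1/4*x - 5/4 = 0, giving x = -5/4, 1 — points (-5/4, -1), (1, -1).
  y = 1: the earlier basis element becomes x**2 + 1/4*x - 1/4 = 0, giving x = -1/8 + sqrt(17)/8, -sqrt(17)/8 - 1/8 — points (-1/8 + sqrt(17)/8, 1), (-sqrt(17)/8 - 1/8, 1).

{(-5/4, -1), (1, -1), (-1/8 + sqrt(17)/8, 1), (-sqrt(17)/8 - 1/8, 1)}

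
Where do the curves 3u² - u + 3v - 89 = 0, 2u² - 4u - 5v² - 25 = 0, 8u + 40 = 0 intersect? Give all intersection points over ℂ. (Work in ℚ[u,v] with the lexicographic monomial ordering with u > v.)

{(-5, 3)}

Compute a lex Gröbner basis by Buchberger's algorithm.
f_1 = 3u² - u + 3v - 89, LT = u².
f_2 = 2u² - 4u - 5v² - 25, LT = u².
f_3 = 8u + 40, LT = u.

S(f_1,f_2): lcm = u². S = 5/3u + 5/2v² + v - 103/6.
  leading term u: subtract (5/24)·f_3 from 5/3u + 5/2v² + v - 103/6 → 5/2v² + v - 51/2
  leading term v²: no divisor's leading term divides it; move 5/2v² to the remainder.
  leading term v: no divisor's leading term divides it; move v to the remainder.
  leading term 1: no divisor's leading term divides it; move -51/2 to the remainder.
  remainder 5/2v² + v - 51/2 ≠ 0; add h_4 = 5/2v² + v - 51/2 to the basis.

S(f_1,f_3): lcm = u². S = -16/3u + v - 89/3.
  leading term u: subtract (-⅔)·f_3 from -16/3u + v - 89/3 → v - 3
  leading term v: no divisor's leading term divides it; move v to the remainder.
  leading term 1: no divisor's leading term divides it; move -3 to the remainder.
  remainder v - 3 ≠ 0; add h_5 = v - 3 to the basis.

S(f_2,f_3): lcm = u². S = -7u - 5/2v² - 25/2.
  leading term u: subtract (-⅞)·f_3 from -7u - 5/2v² - 25/2 → -5/2v² + 45/2
  leading term v²: subtract (-1)·h_4 from -5/2v² + 45/2 → v - 3
  leading term v: subtract (1)·h_5 from v - 3 → 0
  remainder 0.

S(f_1,h_4): leading monomials are coprime, so the S-polynomial reduces to 0 (Buchberger's first criterion).
S(f_2,h_4): leading monomials are coprime, so the S-polynomial reduces to 0 (Buchberger's first criterion).
S(f_3,h_4): leading monomials are coprime, so the S-polynomial reduces to 0 (Buchberger's first criterion).
S(f_1,h_5): leading monomials are coprime, so the S-polynomial reduces to 0 (Buchberger's first criterion).
S(f_2,h_5): leading monomials are coprime, so the S-polynomial reduces to 0 (Buchberger's first criterion).
S(f_3,h_5): leading monomials are coprime, so the S-polynomial reduces to 0 (Buchberger's first criterion).
S(h_4,h_5): lcm = v². S = 17/5v - 51/5.
  leading term v: subtract (17/5)·h_5 from 17/5v - 51/5 → 0
  remainder 0.

Every S-polynomial of the final basis reduces to 0, so we have a Gröbner basis.
Inter-reduce: drop elements whose leading term is divisible by another's, tail-reduce, and make monic.
Reduced Gröbner basis: {u + 5, v - 3}.

The lex basis is triangular: the last element involves only v. Solving v - 3 = 0 gives v ∈ {3}; substituting each value into the earlier elements determines the remaining variables.
  v = 3: the earlier basis element becomes u + 5 = 0, giving u = -5 — point (-5, 3).
Check: every point annihilates each of the original generators.
This is the nonlinear analogue of row-reducing a linear system.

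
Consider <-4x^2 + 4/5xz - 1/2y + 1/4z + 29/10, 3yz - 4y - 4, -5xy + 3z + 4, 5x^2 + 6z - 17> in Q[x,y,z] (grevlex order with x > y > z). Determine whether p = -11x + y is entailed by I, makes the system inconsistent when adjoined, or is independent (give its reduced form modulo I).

First compute the reduced Gröbner basis of I by Buchberger's algorithm.
f_1 = -4x^2 + 4/5xz - 1/2y + 1/4z + 29/10, LT = x^2.
f_2 = 3yz - 4y - 4, LT = yz.
f_3 = -5xy + 3z + 4, LT = xy.
f_4 = 5x^2 + 6z - 17, LT = x^2.

S(f_1,f_3): lcm = x^2y. S = -1/5xyz + 1/8y^2 + 3/5xz - 1/16yz + 4/5x - 29/40y.
  reduce S modulo (f_1, f_2, f_3, f_4):
  remainder 1/8y^2 + 3/5xz + 8/15x - 97/120y - 4/25z - 89/300 ≠ 0; add h_5 = 1/8y^2 + 3/5xz + 8/15x - 97/120y - 4/25z - 89/300 to the basis.

S(f_1,f_4): lcm = x^2. S = -1/5xz + 1/8y - 101/80z + 107/40.
  reduce S modulo (f_1, f_2, f_3, f_4, h_5):
  remainder -1/5xz + 1/8y - 101/80z + 107/40 ≠ 0; add h_6 = -1/5xz + 1/8y - 101/80z + 107/40 to the basis.

S(f_2,f_3): lcm = xyz. S = -4/3xy + 3/5z^2 - 4/3x + 4/5z.
  reduce S modulo (f_1, f_2, f_3, f_4, h_5, h_6):
  remainder 3/5z^2 - 4/3x - 16/15 ≠ 0; add h_7 = 3/5z^2 - 4/3x - 16/15 to the basis.

S(f_3,f_4): lcm = x^2y. S = -3/5xz - 6/5yz - 4/5x + 17/5y.
  reduce S modulo (f_1, f_2, f_3, f_4, h_5, h_6, h_7):
  remainder -4/5x + 57/40y + 303/80z - 77/8 ≠ 0; add h_8 = -4/5x + 57/40y + 303/80z - 77/8 to the basis.

S(f_2,h_5): lcm = y^2z. S = -24/5xz^2 - 4/3y^2 - 64/15xz + 97/15yz + 32/25z^2 - 4/3y + 178/75z.
  reduce S modulo (f_1, f_2, f_3, f_4, h_5, h_6, h_7, h_8):
  remainder 10491/80y + 45149/160z - 66131/80 ≠ 0; add h_9 = 10491/80y + 45149/160z - 66131/80 to the basis.

S(f_1,h_6): lcm = x^2z. S = -1/5xz^2 + 5/8xy - 101/16xz + 1/8yz - 1/16z^2 + 107/8x - 29/40z.
  reduce S modulo (f_1, f_2, f_3, f_4, h_5, h_6, h_7, h_8, h_9):
  remainder 7717957/129120z - 7717957/64560 ≠ 0; add h_10 = 7717957/129120z - 7717957/64560 to the basis.

The other S-polynomials (S(f_1,f_2), S(f_2,f_4), S(f_1,h_5), S(f_3,h_5), S(f_4,h_5), S(f_2,h_6), S(f_3,h_6), S(f_4,h_6), S(h_5,h_6), S(f_1,h_7), S(f_2,h_7), S(f_3,h_7), S(f_4,h_7), S(h_5,h_7), S(h_6,h_7), S(f_1,h_8), S(f_2,h_8), S(f_3,h_8), S(f_4,h_8), S(h_5,h_8), S(h_6,h_8), S(h_7,h_8), S(f_1,h_9), S(f_2,h_9), S(f_3,h_9), S(f_4,h_9), S(h_5,h_9), S(h_6,h_9), S(h_7,h_9), S(h_8,h_9), S(f_1,h_10), S(f_2,h_10), S(f_3,h_10), S(f_4,h_10), S(h_5,h_10), S(h_6,h_10), S(h_7,h_10), S(h_8,h_10), S(h_9,h_10)) all reduce to 0 modulo the current basis, so we have a Gröbner basis.
Inter-reduce: drop elements whose leading term is divisible by another's, tail-reduce, and make monic.
Reduced Gröbner basis: {x - 1, y - 2, z - 2}.
Label its elements g_1 = x - 1, g_2 = y - 2, g_3 = z - 2.

Reduce p = -11x + y modulo G:
  leading term x: subtract (-11)·g_1 from -11x + y → y - 11
  leading term y: subtract (1)·g_2 from y - 11 → -9
  leading term 1: no divisor's leading term divides it; move -9 to the remainder.
  normal form = -9.
The normal form is nonzero, so p ∉ I. Since p minus its normal form lies in I, I + (p) = I + (r) where r = -9; decide whether this ideal is the whole ring.
Here r = -9 is a nonzero constant, hence a unit: 1 ∈ I + (p), the Gröbner basis of I + (p) is {1}, and the enlarged system has no common solution — adjoining p is inconsistent.

Ideal membership is decidable via reduction modulo a Gröbner basis.

Adjoining -11x + y makes the ideal the whole ring: the system is inconsistent.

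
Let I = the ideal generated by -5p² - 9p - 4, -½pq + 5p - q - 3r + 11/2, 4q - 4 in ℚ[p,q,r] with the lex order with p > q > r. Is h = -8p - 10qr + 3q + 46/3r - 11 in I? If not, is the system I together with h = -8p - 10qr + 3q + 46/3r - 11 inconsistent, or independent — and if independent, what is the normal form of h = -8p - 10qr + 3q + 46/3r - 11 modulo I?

First compute the reduced Gröbner basis of I by Buchberger's algorithm.
f_1 = -5p² - 9p - 4, LT = p².
f_2 = -½pq + 5p - q - 3r + 11/2, LT = pq.
f_3 = 4q - 4, LT = q.

S(f_1,f_2): lcm = p²q. S = 10p² - ⅕pq - 6pr + 11p + ⅘q.
  reduce S modulo (f_1, f_2, f_3):
  remainder -6pr - 9p + 6/5r - 9 ≠ 0; add k_4 = -6pr - 9p + 6/5r - 9 to the basis.

S(f_2,f_3): lcm = pq. S = -9p + 2q + 6r - 11.
  reduce S modulo (f_1, f_2, f_3, k_4):
  remainder -9p + 6r - 9 ≠ 0; add k_5 = -9p + 6r - 9 to the basis.

S(f_2,k_4): lcm = pqr. S = -3/2pq - 10pr + 11/5qr - 3/2q + 6r² - 11r.
  reduce S modulo (f_1, f_2, f_3, k_4, k_5):
  remainder 6r² - 9/5r ≠ 0; add k_6 = 6r² - 9/5r to the basis.

The other S-polynomials (S(f_1,f_3), S(f_1,k_4), S(f_3,k_4), S(f_1,k_5), S(f_2,k_5), S(f_3,k_5), S(k_4,k_5), S(f_1,k_6), S(f_2,k_6), S(f_3,k_6), S(k_4,k_6), S(k_5,k_6)) all reduce to 0 modulo the current basis, so we have a Gröbner basis.
Inter-reduce: drop elements whose leading term is divisible by another's, tail-reduce, and make monic.
Reduced Gröbner basis: {p - ⅔r + 1, q - 1, r² - 3/10r}.
Label its elements g_1 = p - ⅔r + 1, g_2 = q - 1, g_3 = r² - 3/10r.

Reduce h = -8p - 10qr + 3q + 46/3r - 11 modulo G:
  leading term p: subtract (-8)·g_1 from -8p - 10qr + 3q + 46/3r - 11 → -10qr + 3q + 10r - 3
  leading term qr: subtract (-10r)·g_2 from -10qr + 3q + 10r - 3 → 3q - 3
  leading term q: subtract (3)·g_2 from 3q - 3 → 0
  normal form = 0.
Since the normal form is 0, h ∈ I.

-8p - 10qr + 3q + 46/3r - 11 lies in I (it reduces to 0).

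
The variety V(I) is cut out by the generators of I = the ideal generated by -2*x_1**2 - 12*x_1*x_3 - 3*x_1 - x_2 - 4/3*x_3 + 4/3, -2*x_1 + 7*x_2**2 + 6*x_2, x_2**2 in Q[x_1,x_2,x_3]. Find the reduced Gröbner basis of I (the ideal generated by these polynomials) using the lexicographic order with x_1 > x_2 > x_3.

G = {x_1 + 2/23*x_3 - 2/23, x_2 + 2/69*x_3 - 2/69, x_3**2 - 2*x_3 + 1}

f_1 = -2*x_1**2 - 12*x_1*x_3 - 3*x_1 - x_2 - 4/3*x_3 + 4/3, LT = x_1**2.
f_2 = -2*x_1 + 7*x_2**2 + 6*x_2, LT = x_1.
f_3 = x_2**2, LT = x_2**2.

S(f_1,f_2): lcm = x_1**2. S = 7/2*x_1*x_2**2 + 3*x_1*x_2 + 6*x_1*x_3 + 3/2*x_1 + 1/2*x_2 + 2/3*x_3 - 2/3.
  leading term x_1*x_2**2: subtract (-7/4*x_2**2)·f_2 from 7/2*x_1*x_2**2 + 3*x_1*x_2 + 6*x_1*x_3 + 3/2*x_1 + 1/2*x_2 + 2/3*x_3 - 2/3 → 3*x_1*x_2 + 6*x_1*x_3 + 3/2*x_1 + 49/4*x_2**4 + 21/2*x_2**3 + 1/2*x_2 + 2/3*x_3 - 2/3
  leading term x_1*x_2: subtract (-3/2*x_2)·f_2 from 3*x_1*x_2 + 6*x_1*x_3 + 3/2*x_1 + 49/4*x_2**4 + 21/2*x_2**3 + 1/2*x_2 + 2/3*x_3 - 2/3 → 6*x_1*x_3 + 3/2*x_1 + 49/4*x_2**4 + 21*x_2**3 + 9*x_2**2 + 1/2*x_2 + 2/3*x_3 - 2/3
  leading term x_1*x_3: subtract (-3*x_3)·f_2 from 6*x_1*x_3 + 3/2*x_1 + 49/4*x_2**4 + 21*x_2**3 + 9*x_2**2 + 1/2*x_2 + 2/3*x_3 - 2/3 → 3/2*x_1 + 49/4*x_2**4 + 21*x_2**3 + 21*x_2**2*x_3 + 9*x_2**2 + 18*x_2*x_3 + 1/2*x_2 + 2/3*x_3 - 2/3
  leading term x_1: subtract (-3/4)·f_2 from 3/2*x_1 + 49/4*x_2**4 + 21*x_2**3 + 21*x_2**2*x_3 + 9*x_2**2 + 18*x_2*x_3 + 1/2*x_2 + 2/3*x_3 - 2/3 → 49/4*x_2**4 + 21*x_2**3 + 21*x_2**2*x_3 + 57/4*x_2**2 + 18*x_2*x_3 + 5*x_2 + 2/3*x_3 - 2/3
  leading term x_2**4: subtract (49/4*x_2**2)·f_3 from 49/4*x_2**4 + 21*x_2**3 + 21*x_2**2*x_3 + 57/4*x_2**2 + 18*x_2*x_3 + 5*x_2 + 2/3*x_3 - 2/3 → 21*x_2**3 + 21*x_2**2*x_3 + 57/4*x_2**2 + 18*x_2*x_3 + 5*x_2 + 2/3*x_3 - 2/3
  leading term x_2**3: subtract (21*x_2)·f_3 from 21*x_2**3 + 21*x_2**2*x_3 + 57/4*x_2**2 + 18*x_2*x_3 + 5*x_2 + 2/3*x_3 - 2/3 → 21*x_2**2*x_3 + 57/4*x_2**2 + 18*x_2*x_3 + 5*x_2 + 2/3*x_3 - 2/3
  leading term x_2**2*x_3: subtract (21*x_3)·f_3 from 21*x_2**2*x_3 + 57/4*x_2**2 + 18*x_2*x_3 + 5*x_2 + 2/3*x_3 - 2/3 → 57/4*x_2**2 + 18*x_2*x_3 + 5*x_2 + 2/3*x_3 - 2/3
  leading term x_2**2: subtract (57/4)·f_3 from 57/4*x_2**2 + 18*x_2*x_3 + 5*x_2 + 2/3*x_3 - 2/3 → 18*x_2*x_3 + 5*x_2 + 2/3*x_3 - 2/3
  leading term x_2*x_3: no divisor's leading term divides it; move 18*x_2*x_3 to the remainder.
  leading term x_2: no divisor's leading term divides it; move 5*x_2 to the remainder.
  leading term x_3: no divisor's leading term divides it; move 2/3*x_3 to the remainder.
  leading term 1: no divisor's leading term divides it; move -2/3 to the remainder.
  remainder 18*x_2*x_3 + 5*x_2 + 2/3*x_3 - 2/3 ≠ 0; add g_4 = 18*x_2*x_3 + 5*x_2 + 2/3*x_3 - 2/3 to the basis.

S(f_1,f_3): leading monomials are coprime, so the S-polynomial reduces to 0 (Buchberger's first criterion).
S(f_2,f_3): leading monomials are coprime, so the S-polynomial reduces to 0 (Buchberger's first criterion).
S(f_1,g_4): leading monomials are coprime, so the S-polynomial reduces to 0 (Buchberger's first criterion).
S(f_2,g_4): leading monomials are coprime, so the S-polynomial reduces to 0 (Buchberger's first criterion).
S(f_3,g_4): lcm = x_2**2*x_3. S = -5/18*x_2**2 - 1/27*x_2*x_3 + 1/27*x_2.
  leading term x_2**2: subtract (-5/18)·f_3 from -5/18*x_2**2 - 1/27*x_2*x_3 + 1/27*x_2 → -1/27*x_2*x_3 + 1/27*x_2
  leading term x_2*x_3: subtract (-1/486)·g_4 from -1/27*x_2*x_3 + 1/27*x_2 → 23/486*x_2 + 1/729*x_3 - 1/729
  leading term x_2: no divisor's leading term divides it; move 23/486*x_2 to the remainder.
  leading term x_3: no divisor's leading term divides it; move 1/729*x_3 to the remainder.
  leading term 1: no divisor's leading term divides it; move -1/729 to the remainder.
  remainder 23/486*x_2 + 1/729*x_3 - 1/729 ≠ 0; add g_5 = 23/486*x_2 + 1/729*x_3 - 1/729 to the basis.

S(f_1,g_5): leading monomials are coprime, so the S-polynomial reduces to 0 (Buchberger's first criterion).
S(f_2,g_5): leading monomials are coprime, so the S-polynomial reduces to 0 (Buchberger's first criterion).
S(f_3,g_5): lcm = x_2**2. S = -2/69*x_2*x_3 + 2/69*x_2.
  leading term x_2*x_3: subtract (-1/621)·g_4 from -2/69*x_2*x_3 + 2/69*x_2 → 1/27*x_2 + 2/1863*x_3 - 2/1863
  leading term x_2: subtract (18/23)·g_5 from 1/27*x_2 + 2/1863*x_3 - 2/1863 → 0
  remainder 0.

S(g_4,g_5): lcm = x_2*x_3. S = 5/18*x_2 - 2/69*x_3**2 + 41/621*x_3 - 1/27.
  leading term x_2: subtract (135/23)·g_5 from 5/18*x_2 - 2/69*x_3**2 + 41/621*x_3 - 1/27 → -2/69*x_3**2 + 4/69*x_3 - 2/69
  leading term x_3**2: no divisor's leading term divides it; move -2/69*x_3**2 to the remainder.
  leading term x_3: no divisor's leading term divides it; move 4/69*x_3 to the remainder.
  leading term 1: no divisor's leading term divides it; move -2/69 to the remainder.
  remainder -2/69*x_3**2 + 4/69*x_3 - 2/69 ≠ 0; add g_6 = -2/69*x_3**2 + 4/69*x_3 - 2/69 to the basis.

S(f_1,g_6): leading monomials are coprime, so the S-polynomial reduces to 0 (Buchberger's first criterion).
S(f_2,g_6): leading monomials are coprime, so the S-polynomial reduces to 0 (Buchberger's first criterion).
S(f_3,g_6): leading monomials are coprime, so the S-polynomial reduces to 0 (Buchberger's first criterion).
S(g_4,g_6): lcm = x_2*x_3**2. S = 41/18*x_2*x_3 - x_2 + 1/27*x_3**2 - 1/27*x_3.
  leading term x_2*x_3: subtract (41/324)·g_4 from 41/18*x_2*x_3 - x_2 + 1/27*x_3**2 - 1/27*x_3 → -529/324*x_2 + 1/27*x_3**2 - 59/486*x_3 + 41/486
  leading term x_2: subtract (-69/2)·g_5 from -529/324*x_2 + 1/27*x_3**2 - 59/486*x_3 + 41/486 → 1/27*x_3**2 - 2/27*x_3 + 1/27
  leading term x_3**2: subtract (-23/18)·g_6 from 1/27*x_3**2 - 2/27*x_3 + 1/27 → 0
  remainder 0.

S(g_5,g_6): leading monomials are coprime, so the S-polynomial reduces to 0 (Buchberger's first criterion).
Every S-polynomial of the final basis reduces to 0, so we have a Gröbner basis.
Inter-reduce: drop elements whose leading term is divisible by another's, tail-reduce, and make monic.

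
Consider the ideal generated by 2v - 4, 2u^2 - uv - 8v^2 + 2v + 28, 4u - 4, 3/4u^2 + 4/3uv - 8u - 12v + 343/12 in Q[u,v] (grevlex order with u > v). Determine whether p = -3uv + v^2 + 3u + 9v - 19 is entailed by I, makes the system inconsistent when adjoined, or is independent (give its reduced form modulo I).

First compute the reduced Gröbner basis of I by Buchberger's algorithm.
f_1 = 2v - 4, LT = v.
f_2 = 2u^2 - uv - 8v^2 + 2v + 28, LT = u^2.
f_3 = 4u - 4, LT = u.
f_4 = 3/4u^2 + 4/3uv - 8u - 12v + 343/12, LT = u^2.

The S-polynomials (S(f_1,f_2), S(f_1,f_3), S(f_1,f_4), S(f_2,f_3), S(f_2,f_4), S(f_3,f_4)) all reduce to 0 modulo the current basis, so we have a Gröbner basis.
Inter-reduce: drop elements whose leading term is divisible by another's, tail-reduce, and make monic.
Reduced Gröbner basis: {u - 1, v - 2}.
Label its elements g_1 = u - 1, g_2 = v - 2.

Reduce p = -3uv + v^2 + 3u + 9v - 19 modulo G:
  leading term uv: subtract (-3v)·g_1 from -3uv + v^2 + 3u + 9v - 19 → v^2 + 3u + 6v - 19
  leading term v^2: subtract (v)·g_2 from v^2 + 3u + 6v - 19 → 3u + 8v - 19
  leading term u: subtract (3)·g_1 from 3u + 8v - 19 → 8v - 16
  leading term v: subtract (8)·g_2 from 8v - 16 → 0
  normal form = 0.
Since the normal form is 0, p ∈ I.

-3uv + v^2 + 3u + 9v - 19 lies in I (it reduces to 0).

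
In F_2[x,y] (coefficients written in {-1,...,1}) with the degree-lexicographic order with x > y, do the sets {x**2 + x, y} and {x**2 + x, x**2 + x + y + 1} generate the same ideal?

No, the ideals differ.

Two ideals are equal iff their reduced Gröbner bases coincide (the reduced basis is unique for a fixed ordering).
Buchberger on the first generating set:
f_1 = x**2 + x, LT = x**2.
f_2 = y, LT = y.

The S-polynomials (S(f_1,f_2)) all reduce to 0 modulo the current basis, so we have a Gröbner basis.
Inter-reduce: drop elements whose leading term is divisible by another's, tail-reduce, and make monic.
Reduced Gröbner basis: {x**2 + x, y}.

Buchberger on the second generating set:
h_1 = x**2 + x, LT = x**2.
h_2 = x**2 + x + y + 1, LT = x**2.

S(h_1,h_2): lcm = x**2. S = y + 1.
  leading term y: no divisor's leading term divides it; move y to the remainder.
  leading term 1: no divisor's leading term divides it; move 1 to the remainder.
  remainder y + 1 ≠ 0; add k_3 = y + 1 to the basis.

The other S-polynomials (S(h_1,k_3), S(h_2,k_3)) all reduce to 0 modulo the current basis, so we have a Gröbner basis.
Inter-reduce: drop elements whose leading term is divisible by another's, tail-reduce, and make monic.
Reduced Gröbner basis: {x**2 + x, y + 1}.

The bases are distinct; the ideals are different.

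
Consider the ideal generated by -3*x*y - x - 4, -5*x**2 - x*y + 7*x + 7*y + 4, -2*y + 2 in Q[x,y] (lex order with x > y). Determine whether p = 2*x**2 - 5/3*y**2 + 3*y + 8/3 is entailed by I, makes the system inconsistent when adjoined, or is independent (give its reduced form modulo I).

Adjoining 2*x**2 - 5/3*y**2 + 3*y + 8/3 makes the ideal the whole ring: the system is inconsistent.

First compute the reduced Gröbner basis of I by Buchberger's algorithm.
f_1 = -3*x*y - x - 4, LT = x*y.
f_2 = -5*x**2 - x*y + 7*x + 7*y + 4, LT = x**2.
f_3 = -2*y + 2, LT = y.

S(f_1,f_2): lcm = x**2*y. S = 1/3*x**2 - 1/5*x*y**2 + 7/5*x*y + 4/3*x + 7/5*y**2 + 4/5*y.
  leading term x**2: subtract (-1/15)·f_2 from 1/3*x**2 - 1/5*x*y**2 + 7/5*x*y + 4/3*x + 7/5*y**2 + 4/5*y → -1/5*x*y**2 + 4/3*x*y + 9/5*x + 7/5*y**2 + 19/15*y + 4/15
  leading term x*y**2: subtract (1/15*y)·f_1 from -1/5*x*y**2 + 4/3*x*y + 9/5*x + 7/5*y**2 + 19/15*y + 4/15 → 7/5*x*y + 9/5*x + 7/5*y**2 + 23/15*y + 4/15
  leading term x*y: subtract (-7/15)·f_1 from 7/5*x*y + 9/5*x + 7/5*y**2 + 23/15*y + 4/15 → 4/3*x + 7/5*y**2 + 23/15*y - 8/5
  leading term x: no divisor's leading term divides it; move 4/3*x to the remainder.
  leading term y**2: subtract (-7/10*y)·f_3 from 7/5*y**2 + 23/15*y - 8/5 → 44/15*y - 8/5
  leading term y: subtract (-22/15)·f_3 from 44/15*y - 8/5 → 4/3
  leading term 1: no divisor's leading term divides it; move 4/3 to the remainder.
  remainder 4/3*x + 4/3 ≠ 0; add h_4 = 4/3*x + 4/3 to the basis.

The other S-polynomials (S(f_1,f_3), S(f_2,f_3), S(f_1,h_4), S(f_2,h_4), S(f_3,h_4)) all reduce to 0 modulo the current basis, so we have a Gröbner basis.
Inter-reduce: drop elements whose leading term is divisible by another's, tail-reduce, and make monic.
Reduced Gröbner basis: {x + 1, y - 1}.
Label its elements g_1 = x + 1, g_2 = y - 1.

Reduce p = 2*x**2 - 5/3*y**2 + 3*y + 8/3 modulo G:
  leading term x**2: subtract (2*x)·g_1 from 2*x**2 - 5/3*y**2 + 3*y + 8/3 → -2*x - 5/3*y**2 + 3*y + 8/3
  leading term x: subtract (-2)·g_1 from -2*x - 5/3*y**2 + 3*y + 8/3 → -5/3*y**2 + 3*y + 14/3
  leading term y**2: subtract (-5/3*y)·g_2 from -5/3*y**2 + 3*y + 14/3 → 4/3*y + 14/3
  leading term y: subtract (4/3)·g_2 from 4/3*y + 14/3 → 6
  leading term 1: no divisor's leading term divides it; move 6 to the remainder.
  normal form = 6.
The normal form is nonzero, so p ∉ I. Since p minus its normal form lies in I, I + (p) = I + (r) where r = 6; decide whether this ideal is the whole ring.
Here r = 6 is a nonzero constant, hence a unit: 1 ∈ I + (p), the Gröbner basis of I + (p) is {1}, and the enlarged system has no common solution — adjoining p is inconsistent.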